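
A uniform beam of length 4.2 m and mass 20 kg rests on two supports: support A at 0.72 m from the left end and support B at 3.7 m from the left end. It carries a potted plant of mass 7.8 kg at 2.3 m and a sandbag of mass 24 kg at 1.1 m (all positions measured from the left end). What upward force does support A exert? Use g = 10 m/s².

R_A ≈ 353 N

Taking torques about support B:
Beam weight: 20 × 10 = 200 N down at 2.1 m → arm 1.6 m, τ = 200 × 1.6 = 320 N·m counterclockwise.
Potted plant: 7.8 × 10 = 78 N down at 2.3 m → arm 1.4 m, τ = 78 × 1.4 = 109.2 N·m counterclockwise.
Sandbag: 24 × 10 = 240 N down at 1.1 m → arm 2.6 m, τ = 240 × 2.6 = 624 N·m counterclockwise.
Net load moment about support B = 1053 N·m counterclockwise.
Reaction R at support A is upward at 0.72 m, arm 2.98 m → moment R × 2.98 clockwise.
Setting net torque to zero: R × 2.98 = 1053 → R = 353 N.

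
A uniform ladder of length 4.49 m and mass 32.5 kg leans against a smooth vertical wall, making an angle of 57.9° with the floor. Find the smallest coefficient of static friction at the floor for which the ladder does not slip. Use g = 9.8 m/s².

μ_min ≈ 0.314

Choose the foot of the ladder as the axis so the floor normal and friction both act there and drop out.
Ladder weight 32.5×9.8 = 318.5 N acts at 2.245 m along the ladder; its horizontal arm is 2.245·cos57.9° = 1.193 m → τ = 380 N·m clockwise.
Wall normal N acts horizontally at the top; its moment arm is the height L sinθ = 4.49·sin57.9° = 3.804 m, counterclockwise.
For rotational equilibrium, N × 3.804 = 380, so N = 99.89 N.
ΣFx = 0 ⇒ f = N_wall = 99.89 N. ΣFy = 0 ⇒ N_floor = 318.5 N.
μ_min = f / N_floor = 99.89 / 318.5 = 0.314.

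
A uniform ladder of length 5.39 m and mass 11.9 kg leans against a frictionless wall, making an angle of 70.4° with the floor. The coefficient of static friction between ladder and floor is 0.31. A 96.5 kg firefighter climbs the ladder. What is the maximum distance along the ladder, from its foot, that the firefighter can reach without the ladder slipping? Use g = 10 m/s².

d ≈ 4.94 m

Choose the foot of the ladder as the axis so the floor normal and friction both act there and drop out.
Ladder weight 11.9×10 = 119 N acts at 2.695 m along the ladder; its horizontal arm is 2.695·cos70.4° = 0.904 m → τ = 107.6 N·m clockwise.
Firefighter weight 96.5×10 = 965 N at distance d → arm d·cos70.4° → τ = 965·d·0.3355 clockwise.
Wall normal N at the top has arm L sinθ = 5.078 m counterclockwise, so Στ = 0 gives N·5.078 = 107.6 + 323.8·d.
ΣFy = 0 ⇒ N_floor = 1084 N, so the maximum friction is μ_s·N_floor = 0.31×1084 = 336 N. ΣFx = 0 ⇒ N_wall = f, so at the slipping point N = 336 N.
Substituting: 336×5.078 = 107.6 + 323.8·d ⇒ d = (1706 − 107.6) / 323.8 = 4.94 m.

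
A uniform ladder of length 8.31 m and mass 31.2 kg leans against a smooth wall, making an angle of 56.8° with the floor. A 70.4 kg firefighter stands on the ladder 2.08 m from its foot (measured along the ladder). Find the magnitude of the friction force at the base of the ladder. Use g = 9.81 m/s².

Sum moments about the foot of the ladder (the floor normal and friction both act there and drop out).
Ladder weight 31.2×9.81 = 306.1 N acts at 4.155 m along the ladder; its horizontal arm is 4.155·cos56.8° = 2.275 m → τ = 696.4 N·m clockwise.
Firefighter: 70.4×9.81 = 690.6 N at 2.08 m → arm 1.139 m → τ = 786.6 N·m clockwise.
Wall normal N acts horizontally at the top; its moment arm is the height L sinθ = 8.31·sin56.8° = 6.954 m, counterclockwise.
Στ = 0 ⇒ N × 6.954 = 1483 ⇒ N = 213 N.
ΣFx = 0: friction at the foot balances the wall's push, so f = N_wall = 213 N.

f ≈ 213 N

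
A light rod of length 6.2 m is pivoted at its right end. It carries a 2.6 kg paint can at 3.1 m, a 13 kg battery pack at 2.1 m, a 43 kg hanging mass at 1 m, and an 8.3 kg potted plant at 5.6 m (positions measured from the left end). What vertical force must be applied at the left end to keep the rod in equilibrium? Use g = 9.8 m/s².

F ≈ 458 N

Take moments about the right end.
Paint can: 2.6 × 9.8 = 25.48 N down at 3.1 m → arm 3.1 m, τ = 25.48 × 3.1 = 78.99 N·m counterclockwise.
Battery pack: 13 × 9.8 = 127.4 N down at 2.1 m → arm 4.1 m, τ = 127.4 × 4.1 = 522.3 N·m counterclockwise.
Hanging mass: 43 × 9.8 = 421.4 N down at 1 m → arm 5.2 m, τ = 421.4 × 5.2 = 2191 N·m counterclockwise.
Potted plant: 8.3 × 9.8 = 81.34 N down at 5.6 m → arm 0.6 m, τ = 81.34 × 0.6 = 48.8 N·m counterclockwise.
Net moment of the loads = 2841 N·m counterclockwise.
The upward force F acts at the left end, arm 6.2 m, giving F × 6.2 clockwise.
Στ = 0 ⇒ F × 6.2 = 2841 ⇒ F = 2841 / 6.2 = 458 N.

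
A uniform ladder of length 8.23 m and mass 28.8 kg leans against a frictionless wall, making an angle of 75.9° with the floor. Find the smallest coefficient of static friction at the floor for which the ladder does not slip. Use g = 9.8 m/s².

μ_min ≈ 0.126

Sum moments about the foot of the ladder (the floor normal and friction both act there and drop out).
Ladder weight 28.8×9.8 = 282.2 N acts at 4.115 m along the ladder; its horizontal arm is 4.115·cos75.9° = 1.002 m → τ = 282.8 N·m clockwise.
Wall normal N acts horizontally at the top; its moment arm is the height L sinθ = 8.23·sin75.9° = 7.982 m, counterclockwise.
Στ = 0 ⇒ N × 7.982 = 282.8 ⇒ N = 35.43 N.
ΣFx = 0 ⇒ f = N_wall = 35.43 N. ΣFy = 0 ⇒ N_floor = 282.2 N.
μ_min = f / N_floor = 35.43 / 282.2 = 0.126.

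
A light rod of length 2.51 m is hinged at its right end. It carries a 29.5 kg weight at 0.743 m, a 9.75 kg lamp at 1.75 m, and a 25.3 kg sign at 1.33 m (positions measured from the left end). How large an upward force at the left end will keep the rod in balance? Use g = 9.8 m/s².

F ≈ 349 N

Choose the right end as the axis so the unknown pivot reaction has zero arm there.
Weight: 29.5 × 9.8 = 289.1 N down at 0.743 m → arm 1.767 m, τ = 289.1 × 1.767 = 510.8 N·m counterclockwise.
Lamp: 9.75 × 9.8 = 95.55 N down at 1.75 m → arm 0.76 m, τ = 95.55 × 0.76 = 72.62 N·m counterclockwise.
Sign: 25.3 × 9.8 = 247.9 N down at 1.33 m → arm 1.18 m, τ = 247.9 × 1.18 = 292.5 N·m counterclockwise.
Net moment of the loads = 875.9 N·m counterclockwise.
The upward force F acts at the left end, arm 2.51 m, giving F × 2.51 clockwise.
Balancing moments: F × 2.51 = 875.9, giving F = 875.9 / 2.51 = 349 N.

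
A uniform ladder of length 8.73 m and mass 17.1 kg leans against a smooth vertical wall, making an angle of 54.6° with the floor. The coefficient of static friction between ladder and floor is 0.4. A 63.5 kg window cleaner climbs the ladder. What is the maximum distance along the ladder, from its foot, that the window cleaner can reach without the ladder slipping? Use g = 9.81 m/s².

Take moments about the foot of the ladder.
Ladder weight 17.1×9.81 = 167.8 N acts at 4.365 m along the ladder; its horizontal arm is 4.365·cos54.6° = 2.529 m → τ = 424.4 N·m clockwise.
Window cleaner weight 63.5×9.81 = 622.9 N at distance d → arm d·cos54.6° → τ = 622.9·d·0.5793 clockwise.
Wall normal N at the top has arm L sinθ = 7.116 m counterclockwise, so Στ = 0 gives N·7.116 = 424.4 + 360.8·d.
ΣFy = 0 ⇒ N_floor = 790.7 N, so the maximum friction is μ_s·N_floor = 0.4×790.7 = 316.3 N. ΣFx = 0 ⇒ N_wall = f, so at the slipping point N = 316.3 N.
Substituting: 316.3×7.116 = 424.4 + 360.8·d ⇒ d = (2251 − 424.4) / 360.8 = 5.06 m.

d ≈ 5.06 m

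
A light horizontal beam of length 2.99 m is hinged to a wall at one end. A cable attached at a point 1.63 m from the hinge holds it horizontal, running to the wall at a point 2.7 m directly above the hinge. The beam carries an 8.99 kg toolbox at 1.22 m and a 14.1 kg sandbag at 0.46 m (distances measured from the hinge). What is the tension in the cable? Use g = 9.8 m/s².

T ≈ 123 N

Sum moments about the hinge (the unknown hinge reaction has zero arm there).
Toolbox: 8.99 × 9.8 = 88.1 N down at 1.22 m → arm 1.22 m, τ = 88.1 × 1.22 = 107.5 N·m clockwise.
Sandbag: 14.1 × 9.8 = 138.2 N down at 0.46 m → arm 0.46 m, τ = 138.2 × 0.46 = 63.57 N·m clockwise.
Total clockwise load moment = 171.1 N·m.
The cable tension T acts at 1.63 m; only its component perpendicular to the beam, T sinθ, produces torque. sinθ = h/√(h²+d²) = 2.7/√(2.7²+1.63²) = 0.8561.
Setting net torque to zero: T × 1.63 × 0.8561 = 171.1 → T = 171.1 / 1.395 = 123 N.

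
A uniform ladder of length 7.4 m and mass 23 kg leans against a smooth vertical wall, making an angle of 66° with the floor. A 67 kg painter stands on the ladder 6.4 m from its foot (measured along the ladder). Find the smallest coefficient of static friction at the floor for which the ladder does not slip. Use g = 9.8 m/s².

Sum moments about the foot of the ladder (the floor normal and friction both act there and drop out).
Ladder weight 23×9.8 = 225.4 N acts at 3.7 m along the ladder; its horizontal arm is 3.7·cos66° = 1.505 m → τ = 339.2 N·m clockwise.
Painter: 67×9.8 = 656.6 N at 6.4 m → arm 2.603 m → τ = 1709 N·m clockwise.
Wall normal N acts horizontally at the top; its moment arm is the height L sinθ = 7.4·sin66° = 6.76 m, counterclockwise.
Balancing moments: N × 6.76 = 2048, giving N = 303 N.
ΣFx = 0 ⇒ f = N_wall = 303 N. ΣFy = 0 ⇒ N_floor = 882 N.
μ_min = f / N_floor = 303 / 882 = 0.344.

μ_min ≈ 0.344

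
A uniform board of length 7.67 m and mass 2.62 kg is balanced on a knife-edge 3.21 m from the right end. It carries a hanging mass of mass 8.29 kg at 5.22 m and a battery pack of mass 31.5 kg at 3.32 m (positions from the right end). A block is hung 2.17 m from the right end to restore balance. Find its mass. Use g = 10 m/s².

About the knife-edge (at 3.21 m from the right end):
Beam weight: 2.62 × 10 = 26.2 N down at 3.835 m → arm 0.625 m, τ = 26.2 × 0.625 = 16.38 N·m counterclockwise.
Hanging mass: 8.29 × 10 = 82.9 N down at 5.22 m → arm 2.01 m, τ = 82.9 × 2.01 = 166.6 N·m counterclockwise.
Battery pack: 31.5 × 10 = 315 N down at 3.32 m → arm 0.11 m, τ = 315 × 0.11 = 34.65 N·m counterclockwise.
Net moment of known loads = 217.6 N·m counterclockwise.
An unknown mass m at 2.17 m has arm 1.04 m; its moment is m·g·1.04 clockwise.
Balancing moments: m × 10 × 1.04 = 217.6, giving m = 217.6 / (10 × 1.04) = 20.9 kg.

m ≈ 20.9 kg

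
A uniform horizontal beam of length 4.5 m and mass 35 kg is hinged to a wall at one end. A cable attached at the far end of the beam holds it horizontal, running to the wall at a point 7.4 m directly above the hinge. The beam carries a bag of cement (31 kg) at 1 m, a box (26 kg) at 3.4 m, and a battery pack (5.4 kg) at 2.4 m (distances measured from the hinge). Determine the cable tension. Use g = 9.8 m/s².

T ≈ 538 N

Take moments about the hinge.
Beam weight: 35 × 9.8 = 343 N down at 2.25 m → arm 2.25 m, τ = 343 × 2.25 = 771.8 N·m clockwise.
Bag of cement: 31 × 9.8 = 303.8 N down at 1 m → arm 1 m, τ = 303.8 × 1 = 303.8 N·m clockwise.
Box: 26 × 9.8 = 254.8 N down at 3.4 m → arm 3.4 m, τ = 254.8 × 3.4 = 866.3 N·m clockwise.
Battery pack: 5.4 × 9.8 = 52.92 N down at 2.4 m → arm 2.4 m, τ = 52.92 × 2.4 = 127 N·m clockwise.
Total clockwise load moment = 2069 N·m.
The cable tension T acts at 4.5 m; only its component perpendicular to the beam, T sinθ, produces torque. sinθ = h/√(h²+d²) = 7.4/√(7.4²+4.5²) = 0.8544.
Setting net torque to zero: T × 4.5 × 0.8544 = 2069 → T = 2069 / 3.845 = 538 N.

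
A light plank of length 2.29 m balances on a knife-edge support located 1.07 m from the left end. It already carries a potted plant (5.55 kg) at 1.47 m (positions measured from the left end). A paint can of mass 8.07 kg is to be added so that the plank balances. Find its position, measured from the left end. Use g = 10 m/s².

x ≈ 0.795 m from the left end

Taking torques about the knife-edge support (at 1.07 m from the left end):
Potted plant: 5.55 × 10 = 55.5 N down at 1.47 m → arm 0.4 m, τ = 55.5 × 0.4 = 22.2 N·m clockwise.
Net moment of existing loads = 22.2 N·m clockwise.
The paint can weighs 8.07 × 10 = 80.7 N and must supply an equal counterclockwise moment, so its lever arm about the knife-edge support is 22.2 / 80.7 = 0.275 m.
That puts it at 1.07 − 0.275 = 0.795 m from the left end.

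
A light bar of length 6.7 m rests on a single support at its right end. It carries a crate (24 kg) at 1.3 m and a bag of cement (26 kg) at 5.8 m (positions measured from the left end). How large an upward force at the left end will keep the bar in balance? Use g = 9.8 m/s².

F ≈ 224 N

Sum moments about the right end (the unknown pivot reaction has zero arm there).
Crate: 24 × 9.8 = 235.2 N down at 1.3 m → arm 5.4 m, τ = 235.2 × 5.4 = 1270 N·m counterclockwise.
Bag of cement: 26 × 9.8 = 254.8 N down at 5.8 m → arm 0.9 m, τ = 254.8 × 0.9 = 229.3 N·m counterclockwise.
Net moment of the loads = 1499 N·m counterclockwise.
The upward force F acts at the left end, arm 6.7 m, giving F × 6.7 clockwise.
Στ = 0 ⇒ F × 6.7 = 1499 ⇒ F = 1499 / 6.7 = 224 N.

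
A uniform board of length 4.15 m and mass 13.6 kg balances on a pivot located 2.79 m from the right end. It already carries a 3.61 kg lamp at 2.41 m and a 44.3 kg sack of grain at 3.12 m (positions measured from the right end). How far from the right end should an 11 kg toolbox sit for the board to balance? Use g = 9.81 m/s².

About the pivot (at 2.79 m from the right end):
Beam weight: 13.6 × 9.81 = 133.4 N down at 2.075 m → arm 0.715 m, τ = 133.4 × 0.715 = 95.38 N·m clockwise.
Lamp: 3.61 × 9.81 = 35.41 N down at 2.41 m → arm 0.38 m, τ = 35.41 × 0.38 = 13.46 N·m clockwise.
Sack of grain: 44.3 × 9.81 = 434.6 N down at 3.12 m → arm 0.33 m, τ = 434.6 × 0.33 = 143.4 N·m counterclockwise.
Net moment of existing loads = 34.56 N·m counterclockwise.
The toolbox weighs 11 × 9.81 = 107.9 N and must supply an equal clockwise moment, so its lever arm about the pivot is 34.56 / 107.9 = 0.32 m.
That puts it at 2.79 − 0.32 = 2.47 m from the right end.

x ≈ 2.47 m from the right end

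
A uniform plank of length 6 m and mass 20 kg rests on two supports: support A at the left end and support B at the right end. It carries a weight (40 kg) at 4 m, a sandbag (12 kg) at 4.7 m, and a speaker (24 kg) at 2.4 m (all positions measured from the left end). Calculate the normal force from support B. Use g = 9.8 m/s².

R_B ≈ 546 N

About support A:
Beam weight: 20 × 9.8 = 196 N down at 3 m → arm 3 m, τ = 196 × 3 = 588 N·m clockwise.
Weight: 40 × 9.8 = 392 N down at 4 m → arm 4 m, τ = 392 × 4 = 1568 N·m clockwise.
Sandbag: 12 × 9.8 = 117.6 N down at 4.7 m → arm 4.7 m, τ = 117.6 × 4.7 = 552.7 N·m clockwise.
Speaker: 24 × 9.8 = 235.2 N down at 2.4 m → arm 2.4 m, τ = 235.2 × 2.4 = 564.5 N·m clockwise.
Net load moment about support A = 3273 N·m clockwise.
Reaction R at support B is upward at 6 m, arm 6 m → moment R × 6 counterclockwise.
Στ = 0 ⇒ R × 6 = 3273 ⇒ R = 546 N.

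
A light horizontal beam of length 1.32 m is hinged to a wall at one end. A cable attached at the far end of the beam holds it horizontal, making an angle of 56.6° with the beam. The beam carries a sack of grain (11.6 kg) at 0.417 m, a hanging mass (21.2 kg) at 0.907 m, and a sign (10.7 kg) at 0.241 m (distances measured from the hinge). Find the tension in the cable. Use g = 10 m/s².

About the hinge:
Sack of grain: 11.6 × 10 = 116 N down at 0.417 m → arm 0.417 m, τ = 116 × 0.417 = 48.37 N·m clockwise.
Hanging mass: 21.2 × 10 = 212 N down at 0.907 m → arm 0.907 m, τ = 212 × 0.907 = 192.3 N·m clockwise.
Sign: 10.7 × 10 = 107 N down at 0.241 m → arm 0.241 m, τ = 107 × 0.241 = 25.79 N·m clockwise.
Total clockwise load moment = 266.5 N·m.
The cable tension T acts at 1.32 m; only its component perpendicular to the beam, T sinθ, produces torque. sin 56.6° = 0.8348.
Balancing moments: T × 1.32 × 0.8348 = 266.5, giving T = 266.5 / 1.102 = 242 N.

T ≈ 242 N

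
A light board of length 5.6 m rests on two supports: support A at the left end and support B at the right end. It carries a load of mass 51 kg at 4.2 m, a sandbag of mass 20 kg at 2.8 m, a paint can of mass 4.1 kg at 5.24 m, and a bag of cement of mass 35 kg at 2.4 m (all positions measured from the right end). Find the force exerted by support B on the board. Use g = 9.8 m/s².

About support A:
Load: 51 × 9.8 = 499.8 N down at 4.2 m → arm 1.4 m, τ = 499.8 × 1.4 = 699.7 N·m clockwise.
Sandbag: 20 × 9.8 = 196 N down at 2.8 m → arm 2.8 m, τ = 196 × 2.8 = 548.8 N·m clockwise.
Paint can: 4.1 × 9.8 = 40.18 N down at 5.24 m → arm 0.36 m, τ = 40.18 × 0.36 = 14.46 N·m clockwise.
Bag of cement: 35 × 9.8 = 343 N down at 2.4 m → arm 3.2 m, τ = 343 × 3.2 = 1098 N·m clockwise.
Net load moment about support A = 2361 N·m clockwise.
Reaction R at support B is upward at 0 m, arm 5.6 m → moment R × 5.6 counterclockwise.
Στ = 0 ⇒ R × 5.6 = 2361 ⇒ R = 422 N.

R_B ≈ 422 N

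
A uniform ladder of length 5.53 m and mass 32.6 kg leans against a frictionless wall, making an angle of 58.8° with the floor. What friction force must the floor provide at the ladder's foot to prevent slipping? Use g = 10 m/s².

About the foot of the ladder:
Ladder weight 32.6×10 = 326 N acts at 2.765 m along the ladder; its horizontal arm is 2.765·cos58.8° = 1.432 m → τ = 466.8 N·m clockwise.
Wall normal N acts horizontally at the top; its moment arm is the height L sinθ = 5.53·sin58.8° = 4.73 m, counterclockwise.
Στ = 0 ⇒ N × 4.73 = 466.8 ⇒ N = 98.7 N.
ΣFx = 0: friction at the foot balances the wall's push, so f = N_wall = 98.7 N.

f ≈ 98.7 N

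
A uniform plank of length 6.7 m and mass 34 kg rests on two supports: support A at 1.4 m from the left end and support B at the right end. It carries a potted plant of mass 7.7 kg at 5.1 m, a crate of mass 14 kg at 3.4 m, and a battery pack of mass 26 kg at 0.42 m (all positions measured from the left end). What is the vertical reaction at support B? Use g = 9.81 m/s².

Sum moments about support A (its reaction then has zero moment arm).
Beam weight: 34 × 9.81 = 333.5 N down at 3.35 m → arm 1.95 m, τ = 333.5 × 1.95 = 650.3 N·m clockwise.
Potted plant: 7.7 × 9.81 = 75.54 N down at 5.1 m → arm 3.7 m, τ = 75.54 × 3.7 = 279.5 N·m clockwise.
Crate: 14 × 9.81 = 137.3 N down at 3.4 m → arm 2 m, τ = 137.3 × 2 = 274.6 N·m clockwise.
Battery pack: 26 × 9.81 = 255.1 N down at 0.42 m → arm 0.98 m, τ = 255.1 × 0.98 = 250 N·m counterclockwise.
Net load moment about support A = 954.4 N·m clockwise.
Reaction R at support B is upward at 6.7 m, arm 5.3 m → moment R × 5.3 counterclockwise.
For rotational equilibrium, R × 5.3 = 954.4, so R = 180 N.

R_B ≈ 180 N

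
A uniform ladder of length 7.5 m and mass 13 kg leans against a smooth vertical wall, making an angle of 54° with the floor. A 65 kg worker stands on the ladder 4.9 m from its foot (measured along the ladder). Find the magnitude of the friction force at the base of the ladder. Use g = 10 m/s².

About the foot of the ladder:
Ladder weight 13×10 = 130 N acts at 3.75 m along the ladder; its horizontal arm is 3.75·cos54° = 2.204 m → τ = 286.5 N·m clockwise.
Worker: 65×10 = 650 N at 4.9 m → arm 2.88 m → τ = 1872 N·m clockwise.
Wall normal N acts horizontally at the top; its moment arm is the height L sinθ = 7.5·sin54° = 6.068 m, counterclockwise.
For rotational equilibrium, N × 6.068 = 2158, so N = 356 N.
ΣFx = 0: friction at the foot balances the wall's push, so f = N_wall = 356 N.

f ≈ 356 N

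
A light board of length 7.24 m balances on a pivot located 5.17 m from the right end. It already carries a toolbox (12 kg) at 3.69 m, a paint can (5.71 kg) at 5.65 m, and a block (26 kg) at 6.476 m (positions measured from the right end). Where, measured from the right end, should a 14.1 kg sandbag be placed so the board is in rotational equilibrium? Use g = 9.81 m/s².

x ≈ 3.83 m from the right end

Taking torques about the pivot (at 5.17 m from the right end):
Toolbox: 12 × 9.81 = 117.7 N down at 3.69 m → arm 1.48 m, τ = 117.7 × 1.48 = 174.2 N·m clockwise.
Paint can: 5.71 × 9.81 = 56.02 N down at 5.65 m → arm 0.48 m, τ = 56.02 × 0.48 = 26.89 N·m counterclockwise.
Block: 26 × 9.81 = 255.1 N down at 6.476 m → arm 1.306 m, τ = 255.1 × 1.306 = 333.2 N·m counterclockwise.
Net moment of existing loads = 185.9 N·m counterclockwise.
The sandbag weighs 14.1 × 9.81 = 138.3 N and must supply an equal clockwise moment, so its lever arm about the pivot is 185.9 / 138.3 = 1.34 m.
That puts it at 5.17 − 1.34 = 3.83 m from the right end.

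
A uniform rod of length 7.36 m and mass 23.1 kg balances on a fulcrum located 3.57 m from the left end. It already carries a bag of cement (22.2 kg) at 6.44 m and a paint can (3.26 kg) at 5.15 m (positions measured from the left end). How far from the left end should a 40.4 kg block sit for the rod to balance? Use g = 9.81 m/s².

x ≈ 1.8 m from the left end

Sum moments about the fulcrum (at 3.57 m from the left end) (the support reaction has zero arm there).
Beam weight: 23.1 × 9.81 = 226.6 N down at 3.68 m → arm 0.11 m, τ = 226.6 × 0.11 = 24.93 N·m clockwise.
Bag of cement: 22.2 × 9.81 = 217.8 N down at 6.44 m → arm 2.87 m, τ = 217.8 × 2.87 = 625.1 N·m clockwise.
Paint can: 3.26 × 9.81 = 31.98 N down at 5.15 m → arm 1.58 m, τ = 31.98 × 1.58 = 50.53 N·m clockwise.
Net moment of existing loads = 700.6 N·m clockwise.
The block weighs 40.4 × 9.81 = 396.3 N and must supply an equal counterclockwise moment, so its lever arm about the fulcrum is 700.6 / 396.3 = 1.77 m.
That puts it at 3.57 − 1.77 = 1.8 m from the left end.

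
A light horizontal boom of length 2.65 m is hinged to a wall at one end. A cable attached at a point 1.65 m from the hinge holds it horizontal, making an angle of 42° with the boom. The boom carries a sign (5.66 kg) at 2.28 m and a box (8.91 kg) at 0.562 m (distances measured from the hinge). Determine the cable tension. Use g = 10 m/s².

Choose the hinge as the axis so the unknown hinge reaction has zero arm there.
Sign: 5.66 × 10 = 56.6 N down at 2.28 m → arm 2.28 m, τ = 56.6 × 2.28 = 129 N·m clockwise.
Box: 8.91 × 10 = 89.1 N down at 0.562 m → arm 0.562 m, τ = 89.1 × 0.562 = 50.07 N·m clockwise.
Total clockwise load moment = 179.1 N·m.
The cable tension T acts at 1.65 m; only its component perpendicular to the boom, T sinθ, produces torque. sin 42° = 0.6691.
Setting net torque to zero: T × 1.65 × 0.6691 = 179.1 → T = 179.1 / 1.104 = 162 N.

T ≈ 162 N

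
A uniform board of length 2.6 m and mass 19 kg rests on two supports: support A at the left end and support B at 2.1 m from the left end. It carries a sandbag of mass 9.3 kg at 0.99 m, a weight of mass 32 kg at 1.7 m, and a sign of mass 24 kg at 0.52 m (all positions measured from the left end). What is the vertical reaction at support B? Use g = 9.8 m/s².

R_B ≈ 470 N

About support A:
Beam weight: 19 × 9.8 = 186.2 N down at 1.3 m → arm 1.3 m, τ = 186.2 × 1.3 = 242.1 N·m clockwise.
Sandbag: 9.3 × 9.8 = 91.14 N down at 0.99 m → arm 0.99 m, τ = 91.14 × 0.99 = 90.23 N·m clockwise.
Weight: 32 × 9.8 = 313.6 N down at 1.7 m → arm 1.7 m, τ = 313.6 × 1.7 = 533.1 N·m clockwise.
Sign: 24 × 9.8 = 235.2 N down at 0.52 m → arm 0.52 m, τ = 235.2 × 0.52 = 122.3 N·m clockwise.
Net load moment about support A = 987.7 N·m clockwise.
Reaction R at support B is upward at 2.1 m, arm 2.1 m → moment R × 2.1 counterclockwise.
Στ = 0 ⇒ R × 2.1 = 987.7 ⇒ R = 470 N.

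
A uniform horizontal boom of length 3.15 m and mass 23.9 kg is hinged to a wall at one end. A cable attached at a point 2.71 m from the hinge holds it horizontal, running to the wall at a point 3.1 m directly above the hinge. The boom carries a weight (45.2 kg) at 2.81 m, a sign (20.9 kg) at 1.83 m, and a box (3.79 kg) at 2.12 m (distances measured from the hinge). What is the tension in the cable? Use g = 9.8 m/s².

T ≈ 1010 N

Sum moments about the hinge (the unknown hinge reaction has zero arm there).
Beam weight: 23.9 × 9.8 = 234.2 N down at 1.575 m → arm 1.575 m, τ = 234.2 × 1.575 = 368.9 N·m clockwise.
Weight: 45.2 × 9.8 = 443 N down at 2.81 m → arm 2.81 m, τ = 443 × 2.81 = 1245 N·m clockwise.
Sign: 20.9 × 9.8 = 204.8 N down at 1.83 m → arm 1.83 m, τ = 204.8 × 1.83 = 374.8 N·m clockwise.
Box: 3.79 × 9.8 = 37.14 N down at 2.12 m → arm 2.12 m, τ = 37.14 × 2.12 = 78.74 N·m clockwise.
Total clockwise load moment = 2067 N·m.
The cable tension T acts at 2.71 m; only its component perpendicular to the boom, T sinθ, produces torque. sinθ = h/√(h²+d²) = 3.1/√(3.1²+2.71²) = 0.7529.
Setting net torque to zero: T × 2.71 × 0.7529 = 2067 → T = 2067 / 2.04 = 1010 N.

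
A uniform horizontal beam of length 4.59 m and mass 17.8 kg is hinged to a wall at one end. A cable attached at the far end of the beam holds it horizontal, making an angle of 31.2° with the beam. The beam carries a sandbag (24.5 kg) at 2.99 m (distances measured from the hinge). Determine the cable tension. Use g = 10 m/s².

About the hinge:
Beam weight: 17.8 × 10 = 178 N down at 2.295 m → arm 2.295 m, τ = 178 × 2.295 = 408.5 N·m clockwise.
Sandbag: 24.5 × 10 = 245 N down at 2.99 m → arm 2.99 m, τ = 245 × 2.99 = 732.6 N·m clockwise.
Total clockwise load moment = 1141 N·m.
The cable tension T acts at 4.59 m; only its component perpendicular to the beam, T sinθ, produces torque. sin 31.2° = 0.518.
Setting net torque to zero: T × 4.59 × 0.518 = 1141 → T = 1141 / 2.378 = 480 N.

T ≈ 480 N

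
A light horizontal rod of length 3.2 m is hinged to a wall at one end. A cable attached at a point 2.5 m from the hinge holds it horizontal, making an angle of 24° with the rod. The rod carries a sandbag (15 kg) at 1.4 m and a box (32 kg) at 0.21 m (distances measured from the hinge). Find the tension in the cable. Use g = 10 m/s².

T ≈ 273 N

Choose the hinge as the axis so the unknown hinge reaction has zero arm there.
Sandbag: 15 × 10 = 150 N down at 1.4 m → arm 1.4 m, τ = 150 × 1.4 = 210 N·m clockwise.
Box: 32 × 10 = 320 N down at 0.21 m → arm 0.21 m, τ = 320 × 0.21 = 67.2 N·m clockwise.
Total clockwise load moment = 277.2 N·m.
The cable tension T acts at 2.5 m; only its component perpendicular to the rod, T sinθ, produces torque. sin 24° = 0.4067.
Στ = 0 ⇒ T × 2.5 × 0.4067 = 277.2 ⇒ T = 277.2 / 1.017 = 273 N.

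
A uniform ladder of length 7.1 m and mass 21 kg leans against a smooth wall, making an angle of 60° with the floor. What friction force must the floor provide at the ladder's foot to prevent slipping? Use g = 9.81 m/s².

f ≈ 59.5 N

About the foot of the ladder:
Ladder weight 21×9.81 = 206 N acts at 3.55 m along the ladder; its horizontal arm is 3.55·cos60° = 1.775 m → τ = 365.6 N·m clockwise.
Wall normal N acts horizontally at the top; its moment arm is the height L sinθ = 7.1·sin60° = 6.149 m, counterclockwise.
Στ = 0 ⇒ N × 6.149 = 365.6 ⇒ N = 59.5 N.
ΣFx = 0: friction at the foot balances the wall's push, so f = N_wall = 59.5 N.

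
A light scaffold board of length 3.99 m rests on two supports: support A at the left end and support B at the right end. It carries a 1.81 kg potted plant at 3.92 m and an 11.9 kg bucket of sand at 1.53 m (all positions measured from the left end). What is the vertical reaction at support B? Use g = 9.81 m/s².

Take moments about support A.
Potted plant: 1.81 × 9.81 = 17.76 N down at 3.92 m → arm 3.92 m, τ = 17.76 × 3.92 = 69.62 N·m clockwise.
Bucket of sand: 11.9 × 9.81 = 116.7 N down at 1.53 m → arm 1.53 m, τ = 116.7 × 1.53 = 178.6 N·m clockwise.
Net load moment about support A = 248.2 N·m clockwise.
Reaction R at support B is upward at 3.99 m, arm 3.99 m → moment R × 3.99 counterclockwise.
Balancing moments: R × 3.99 = 248.2, giving R = 62.2 N.

R_B ≈ 62.2 N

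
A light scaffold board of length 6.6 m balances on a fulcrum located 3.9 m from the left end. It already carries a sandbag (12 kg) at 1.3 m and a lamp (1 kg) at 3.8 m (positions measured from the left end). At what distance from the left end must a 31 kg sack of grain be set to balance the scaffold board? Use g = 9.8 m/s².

x ≈ 4.91 m from the left end

About the fulcrum (at 3.9 m from the left end):
Sandbag: 12 × 9.8 = 117.6 N down at 1.3 m → arm 2.6 m, τ = 117.6 × 2.6 = 305.8 N·m counterclockwise.
Lamp: 1 × 9.8 = 9.8 N down at 3.8 m → arm 0.1 m, τ = 9.8 × 0.1 = 0.98 N·m counterclockwise.
Net moment of existing loads = 306.8 N·m counterclockwise.
The sack of grain weighs 31 × 9.8 = 303.8 N and must supply an equal clockwise moment, so its lever arm about the fulcrum is 306.8 / 303.8 = 1.01 m.
That puts it at 3.9 + 1.01 = 4.91 m from the left end.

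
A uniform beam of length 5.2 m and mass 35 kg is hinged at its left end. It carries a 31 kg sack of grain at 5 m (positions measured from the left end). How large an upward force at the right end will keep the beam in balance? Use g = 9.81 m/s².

Take moments about the left end.
Beam weight: 35 × 9.81 = 343.4 N down at 2.6 m → arm 2.6 m, τ = 343.4 × 2.6 = 892.8 N·m clockwise.
Sack of grain: 31 × 9.81 = 304.1 N down at 5 m → arm 5 m, τ = 304.1 × 5 = 1520 N·m clockwise.
Net moment of the loads = 2413 N·m clockwise.
The upward force F acts at the right end, arm 5.2 m, giving F × 5.2 counterclockwise.
For rotational equilibrium, F × 5.2 = 2413, so F = 2413 / 5.2 = 464 N.

F ≈ 464 N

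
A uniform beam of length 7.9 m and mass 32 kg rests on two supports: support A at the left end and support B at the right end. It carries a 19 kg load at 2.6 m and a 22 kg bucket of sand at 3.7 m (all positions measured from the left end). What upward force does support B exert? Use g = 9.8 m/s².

R_B ≈ 319 N

About support A:
Beam weight: 32 × 9.8 = 313.6 N down at 3.95 m → arm 3.95 m, τ = 313.6 × 3.95 = 1239 N·m clockwise.
Load: 19 × 9.8 = 186.2 N down at 2.6 m → arm 2.6 m, τ = 186.2 × 2.6 = 484.1 N·m clockwise.
Bucket of sand: 22 × 9.8 = 215.6 N down at 3.7 m → arm 3.7 m, τ = 215.6 × 3.7 = 797.7 N·m clockwise.
Net load moment about support A = 2521 N·m clockwise.
Reaction R at support B is upward at 7.9 m, arm 7.9 m → moment R × 7.9 counterclockwise.
Setting net torque to zero: R × 7.9 = 2521 → R = 319 N.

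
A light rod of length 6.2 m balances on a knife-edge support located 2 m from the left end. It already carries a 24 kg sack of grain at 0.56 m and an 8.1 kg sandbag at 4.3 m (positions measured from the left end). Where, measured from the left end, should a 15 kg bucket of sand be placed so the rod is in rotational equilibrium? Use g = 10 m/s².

Taking torques about the knife-edge support (at 2 m from the left end):
Sack of grain: 24 × 10 = 240 N down at 0.56 m → arm 1.44 m, τ = 240 × 1.44 = 345.6 N·m counterclockwise.
Sandbag: 8.1 × 10 = 81 N down at 4.3 m → arm 2.3 m, τ = 81 × 2.3 = 186.3 N·m clockwise.
Net moment of existing loads = 159.3 N·m counterclockwise.
The bucket of sand weighs 15 × 10 = 150 N and must supply an equal clockwise moment, so its lever arm about the knife-edge support is 159.3 / 150 = 1.06 m.
That puts it at 2 + 1.06 = 3.06 m from the left end.

x ≈ 3.06 m from the left end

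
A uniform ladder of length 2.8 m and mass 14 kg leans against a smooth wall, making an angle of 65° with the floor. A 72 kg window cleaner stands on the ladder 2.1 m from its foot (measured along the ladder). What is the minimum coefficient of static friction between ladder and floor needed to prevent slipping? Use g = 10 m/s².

About the foot of the ladder:
Ladder weight 14×10 = 140 N acts at 1.4 m along the ladder; its horizontal arm is 1.4·cos65° = 0.5917 m → τ = 82.84 N·m clockwise.
Window cleaner: 72×10 = 720 N at 2.1 m → arm 0.8875 m → τ = 639 N·m clockwise.
Wall normal N acts horizontally at the top; its moment arm is the height L sinθ = 2.8·sin65° = 2.538 m, counterclockwise.
Setting net torque to zero: N × 2.538 = 721.8 → N = 284.4 N.
ΣFx = 0 ⇒ f = N_wall = 284.4 N. ΣFy = 0 ⇒ N_floor = 860 N.
μ_min = f / N_floor = 284.4 / 860 = 0.331.

μ_min ≈ 0.331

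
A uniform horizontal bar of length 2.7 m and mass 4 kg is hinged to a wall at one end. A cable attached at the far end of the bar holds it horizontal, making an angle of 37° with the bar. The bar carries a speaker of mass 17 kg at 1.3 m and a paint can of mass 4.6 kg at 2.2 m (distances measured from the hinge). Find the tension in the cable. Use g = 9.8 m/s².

Sum moments about the hinge (the unknown hinge reaction has zero arm there).
Beam weight: 4 × 9.8 = 39.2 N down at 1.35 m → arm 1.35 m, τ = 39.2 × 1.35 = 52.92 N·m clockwise.
Speaker: 17 × 9.8 = 166.6 N down at 1.3 m → arm 1.3 m, τ = 166.6 × 1.3 = 216.6 N·m clockwise.
Paint can: 4.6 × 9.8 = 45.08 N down at 2.2 m → arm 2.2 m, τ = 45.08 × 2.2 = 99.18 N·m clockwise.
Total clockwise load moment = 368.7 N·m.
The cable tension T acts at 2.7 m; only its component perpendicular to the bar, T sinθ, produces torque. sin 37° = 0.6018.
Balancing moments: T × 2.7 × 0.6018 = 368.7, giving T = 368.7 / 1.625 = 227 N.

T ≈ 227 N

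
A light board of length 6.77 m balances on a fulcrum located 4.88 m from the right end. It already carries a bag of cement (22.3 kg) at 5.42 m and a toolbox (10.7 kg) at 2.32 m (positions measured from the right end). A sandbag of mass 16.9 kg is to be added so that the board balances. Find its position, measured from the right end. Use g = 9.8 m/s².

x ≈ 5.79 m from the right end

Take moments about the fulcrum (at 4.88 m from the right end).
Bag of cement: 22.3 × 9.8 = 218.5 N down at 5.42 m → arm 0.54 m, τ = 218.5 × 0.54 = 118 N·m counterclockwise.
Toolbox: 10.7 × 9.8 = 104.9 N down at 2.32 m → arm 2.56 m, τ = 104.9 × 2.56 = 268.5 N·m clockwise.
Net moment of existing loads = 150.5 N·m clockwise.
The sandbag weighs 16.9 × 9.8 = 165.6 N and must supply an equal counterclockwise moment, so its lever arm about the fulcrum is 150.5 / 165.6 = 0.909 m.
That puts it at 4.88 + 0.909 = 5.79 m from the right end.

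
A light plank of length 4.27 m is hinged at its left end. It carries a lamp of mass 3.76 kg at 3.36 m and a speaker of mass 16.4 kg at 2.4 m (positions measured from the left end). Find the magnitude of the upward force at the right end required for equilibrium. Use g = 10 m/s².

F ≈ 122 N

Take moments about the left end.
Lamp: 3.76 × 10 = 37.6 N down at 3.36 m → arm 3.36 m, τ = 37.6 × 3.36 = 126.3 N·m clockwise.
Speaker: 16.4 × 10 = 164 N down at 2.4 m → arm 2.4 m, τ = 164 × 2.4 = 393.6 N·m clockwise.
Net moment of the loads = 519.9 N·m clockwise.
The upward force F acts at the right end, arm 4.27 m, giving F × 4.27 counterclockwise.
Στ = 0 ⇒ F × 4.27 = 519.9 ⇒ F = 519.9 / 4.27 = 122 N.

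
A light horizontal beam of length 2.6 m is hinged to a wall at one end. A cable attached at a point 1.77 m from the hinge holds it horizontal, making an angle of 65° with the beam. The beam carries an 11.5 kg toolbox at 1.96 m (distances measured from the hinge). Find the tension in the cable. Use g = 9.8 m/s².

T ≈ 138 N

About the hinge:
Toolbox: 11.5 × 9.8 = 112.7 N down at 1.96 m → arm 1.96 m, τ = 112.7 × 1.96 = 220.9 N·m clockwise.
Total clockwise load moment = 220.9 N·m.
The cable tension T acts at 1.77 m; only its component perpendicular to the beam, T sinθ, produces torque. sin 65° = 0.9063.
Στ = 0 ⇒ T × 1.77 × 0.9063 = 220.9 ⇒ T = 220.9 / 1.604 = 138 N.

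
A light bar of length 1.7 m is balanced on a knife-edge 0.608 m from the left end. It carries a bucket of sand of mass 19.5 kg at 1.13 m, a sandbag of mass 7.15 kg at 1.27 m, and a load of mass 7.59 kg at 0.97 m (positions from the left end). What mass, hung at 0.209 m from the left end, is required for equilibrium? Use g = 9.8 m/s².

m ≈ 44.3 kg

Sum moments about the knife-edge (at 0.608 m from the left end) (the support reaction has zero arm there).
Bucket of sand: 19.5 × 9.8 = 191.1 N down at 1.13 m → arm 0.522 m, τ = 191.1 × 0.522 = 99.75 N·m clockwise.
Sandbag: 7.15 × 9.8 = 70.07 N down at 1.27 m → arm 0.662 m, τ = 70.07 × 0.662 = 46.39 N·m clockwise.
Load: 7.59 × 9.8 = 74.38 N down at 0.97 m → arm 0.362 m, τ = 74.38 × 0.362 = 26.93 N·m clockwise.
Net moment of known loads = 173.1 N·m clockwise.
An unknown mass m at 0.209 m has arm 0.399 m; its moment is m·g·0.399 counterclockwise.
Balancing moments: m × 9.8 × 0.399 = 173.1, giving m = 173.1 / (9.8 × 0.399) = 44.3 kg.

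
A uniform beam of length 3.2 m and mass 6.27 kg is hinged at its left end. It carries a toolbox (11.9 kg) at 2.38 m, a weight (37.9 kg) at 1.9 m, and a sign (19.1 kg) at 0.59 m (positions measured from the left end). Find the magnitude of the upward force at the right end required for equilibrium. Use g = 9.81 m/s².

About the left end:
Beam weight: 6.27 × 9.81 = 61.51 N down at 1.6 m → arm 1.6 m, τ = 61.51 × 1.6 = 98.42 N·m clockwise.
Toolbox: 11.9 × 9.81 = 116.7 N down at 2.38 m → arm 2.38 m, τ = 116.7 × 2.38 = 277.7 N·m clockwise.
Weight: 37.9 × 9.81 = 371.8 N down at 1.9 m → arm 1.9 m, τ = 371.8 × 1.9 = 706.4 N·m clockwise.
Sign: 19.1 × 9.81 = 187.4 N down at 0.59 m → arm 0.59 m, τ = 187.4 × 0.59 = 110.6 N·m clockwise.
Net moment of the loads = 1193 N·m clockwise.
The upward force F acts at the right end, arm 3.2 m, giving F × 3.2 counterclockwise.
Στ = 0 ⇒ F × 3.2 = 1193 ⇒ F = 1193 / 3.2 = 373 N.

F ≈ 373 N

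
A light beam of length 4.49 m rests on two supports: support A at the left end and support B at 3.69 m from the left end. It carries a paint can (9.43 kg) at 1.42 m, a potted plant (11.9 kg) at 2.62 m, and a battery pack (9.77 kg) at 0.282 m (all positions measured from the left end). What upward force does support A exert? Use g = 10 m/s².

R_A ≈ 183 N

Choose support B as the axis so its reaction then has zero moment arm.
Paint can: 9.43 × 10 = 94.3 N down at 1.42 m → arm 2.27 m, τ = 94.3 × 2.27 = 214.1 N·m counterclockwise.
Potted plant: 11.9 × 10 = 119 N down at 2.62 m → arm 1.07 m, τ = 119 × 1.07 = 127.3 N·m counterclockwise.
Battery pack: 9.77 × 10 = 97.7 N down at 0.282 m → arm 3.408 m, τ = 97.7 × 3.408 = 333 N·m counterclockwise.
Net load moment about support B = 674.4 N·m counterclockwise.
Reaction R at support A is upward at 0 m, arm 3.69 m → moment R × 3.69 clockwise.
Στ = 0 ⇒ R × 3.69 = 674.4 ⇒ R = 183 N.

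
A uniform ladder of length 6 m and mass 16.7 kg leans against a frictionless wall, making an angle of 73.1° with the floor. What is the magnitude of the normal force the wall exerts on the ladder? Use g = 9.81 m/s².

Choose the foot of the ladder as the axis so the floor normal and friction both act there and drop out.
Ladder weight 16.7×9.81 = 163.8 N acts at 3 m along the ladder; its horizontal arm is 3·cos73.1° = 0.8721 m → τ = 142.8 N·m clockwise.
Wall normal N acts horizontally at the top; its moment arm is the height L sinθ = 6·sin73.1° = 5.741 m, counterclockwise.
Setting net torque to zero: N × 5.741 = 142.8 → N = 24.9 N.

N_wall ≈ 24.9 N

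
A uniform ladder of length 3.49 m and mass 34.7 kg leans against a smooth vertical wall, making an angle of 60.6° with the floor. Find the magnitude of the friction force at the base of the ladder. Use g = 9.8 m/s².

f ≈ 95.8 N

About the foot of the ladder:
Ladder weight 34.7×9.8 = 340.1 N acts at 1.745 m along the ladder; its horizontal arm is 1.745·cos60.6° = 0.8566 m → τ = 291.3 N·m clockwise.
Wall normal N acts horizontally at the top; its moment arm is the height L sinθ = 3.49·sin60.6° = 3.041 m, counterclockwise.
Στ = 0 ⇒ N × 3.041 = 291.3 ⇒ N = 95.8 N.
ΣFx = 0: friction at the foot balances the wall's push, so f = N_wall = 95.8 N.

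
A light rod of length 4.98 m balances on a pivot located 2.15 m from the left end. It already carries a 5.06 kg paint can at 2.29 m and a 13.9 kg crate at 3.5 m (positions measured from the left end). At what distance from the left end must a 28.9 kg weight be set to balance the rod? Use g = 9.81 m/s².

x ≈ 1.48 m from the left end

Choose the pivot (at 2.15 m from the left end) as the axis so the support reaction has zero arm there.
Paint can: 5.06 × 9.81 = 49.64 N down at 2.29 m → arm 0.14 m, τ = 49.64 × 0.14 = 6.95 N·m clockwise.
Crate: 13.9 × 9.81 = 136.4 N down at 3.5 m → arm 1.35 m, τ = 136.4 × 1.35 = 184.1 N·m clockwise.
Net moment of existing loads = 191 N·m clockwise.
The weight weighs 28.9 × 9.81 = 283.5 N and must supply an equal counterclockwise moment, so its lever arm about the pivot is 191 / 283.5 = 0.674 m.
That puts it at 2.15 − 0.674 = 1.48 m from the left end.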